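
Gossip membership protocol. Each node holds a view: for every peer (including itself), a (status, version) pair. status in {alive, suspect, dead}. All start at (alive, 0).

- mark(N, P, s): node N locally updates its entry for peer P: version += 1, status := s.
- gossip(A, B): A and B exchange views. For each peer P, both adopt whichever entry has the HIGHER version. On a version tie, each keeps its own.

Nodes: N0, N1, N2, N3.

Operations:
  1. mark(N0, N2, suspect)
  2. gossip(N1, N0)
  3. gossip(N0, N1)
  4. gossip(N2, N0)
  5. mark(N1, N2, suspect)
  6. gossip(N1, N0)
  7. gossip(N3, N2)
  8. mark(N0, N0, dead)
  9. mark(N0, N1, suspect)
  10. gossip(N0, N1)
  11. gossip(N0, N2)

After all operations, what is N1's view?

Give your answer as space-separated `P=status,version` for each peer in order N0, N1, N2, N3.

Op 1: N0 marks N2=suspect -> (suspect,v1)
Op 2: gossip N1<->N0 -> N1.N0=(alive,v0) N1.N1=(alive,v0) N1.N2=(suspect,v1) N1.N3=(alive,v0) | N0.N0=(alive,v0) N0.N1=(alive,v0) N0.N2=(suspect,v1) N0.N3=(alive,v0)
Op 3: gossip N0<->N1 -> N0.N0=(alive,v0) N0.N1=(alive,v0) N0.N2=(suspect,v1) N0.N3=(alive,v0) | N1.N0=(alive,v0) N1.N1=(alive,v0) N1.N2=(suspect,v1) N1.N3=(alive,v0)
Op 4: gossip N2<->N0 -> N2.N0=(alive,v0) N2.N1=(alive,v0) N2.N2=(suspect,v1) N2.N3=(alive,v0) | N0.N0=(alive,v0) N0.N1=(alive,v0) N0.N2=(suspect,v1) N0.N3=(alive,v0)
Op 5: N1 marks N2=suspect -> (suspect,v2)
Op 6: gossip N1<->N0 -> N1.N0=(alive,v0) N1.N1=(alive,v0) N1.N2=(suspect,v2) N1.N3=(alive,v0) | N0.N0=(alive,v0) N0.N1=(alive,v0) N0.N2=(suspect,v2) N0.N3=(alive,v0)
Op 7: gossip N3<->N2 -> N3.N0=(alive,v0) N3.N1=(alive,v0) N3.N2=(suspect,v1) N3.N3=(alive,v0) | N2.N0=(alive,v0) N2.N1=(alive,v0) N2.N2=(suspect,v1) N2.N3=(alive,v0)
Op 8: N0 marks N0=dead -> (dead,v1)
Op 9: N0 marks N1=suspect -> (suspect,v1)
Op 10: gossip N0<->N1 -> N0.N0=(dead,v1) N0.N1=(suspect,v1) N0.N2=(suspect,v2) N0.N3=(alive,v0) | N1.N0=(dead,v1) N1.N1=(suspect,v1) N1.N2=(suspect,v2) N1.N3=(alive,v0)
Op 11: gossip N0<->N2 -> N0.N0=(dead,v1) N0.N1=(suspect,v1) N0.N2=(suspect,v2) N0.N3=(alive,v0) | N2.N0=(dead,v1) N2.N1=(suspect,v1) N2.N2=(suspect,v2) N2.N3=(alive,v0)

Answer: N0=dead,1 N1=suspect,1 N2=suspect,2 N3=alive,0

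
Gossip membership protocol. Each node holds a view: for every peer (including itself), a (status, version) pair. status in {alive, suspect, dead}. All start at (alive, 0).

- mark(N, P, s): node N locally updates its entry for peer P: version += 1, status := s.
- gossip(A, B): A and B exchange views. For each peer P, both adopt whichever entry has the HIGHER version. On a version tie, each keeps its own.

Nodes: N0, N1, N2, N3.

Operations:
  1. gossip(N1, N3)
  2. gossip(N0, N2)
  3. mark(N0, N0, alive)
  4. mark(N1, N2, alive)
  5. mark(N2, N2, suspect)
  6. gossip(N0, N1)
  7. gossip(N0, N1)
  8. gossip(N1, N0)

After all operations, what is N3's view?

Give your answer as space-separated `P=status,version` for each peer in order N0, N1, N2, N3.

Op 1: gossip N1<->N3 -> N1.N0=(alive,v0) N1.N1=(alive,v0) N1.N2=(alive,v0) N1.N3=(alive,v0) | N3.N0=(alive,v0) N3.N1=(alive,v0) N3.N2=(alive,v0) N3.N3=(alive,v0)
Op 2: gossip N0<->N2 -> N0.N0=(alive,v0) N0.N1=(alive,v0) N0.N2=(alive,v0) N0.N3=(alive,v0) | N2.N0=(alive,v0) N2.N1=(alive,v0) N2.N2=(alive,v0) N2.N3=(alive,v0)
Op 3: N0 marks N0=alive -> (alive,v1)
Op 4: N1 marks N2=alive -> (alive,v1)
Op 5: N2 marks N2=suspect -> (suspect,v1)
Op 6: gossip N0<->N1 -> N0.N0=(alive,v1) N0.N1=(alive,v0) N0.N2=(alive,v1) N0.N3=(alive,v0) | N1.N0=(alive,v1) N1.N1=(alive,v0) N1.N2=(alive,v1) N1.N3=(alive,v0)
Op 7: gossip N0<->N1 -> N0.N0=(alive,v1) N0.N1=(alive,v0) N0.N2=(alive,v1) N0.N3=(alive,v0) | N1.N0=(alive,v1) N1.N1=(alive,v0) N1.N2=(alive,v1) N1.N3=(alive,v0)
Op 8: gossip N1<->N0 -> N1.N0=(alive,v1) N1.N1=(alive,v0) N1.N2=(alive,v1) N1.N3=(alive,v0) | N0.N0=(alive,v1) N0.N1=(alive,v0) N0.N2=(alive,v1) N0.N3=(alive,v0)

Answer: N0=alive,0 N1=alive,0 N2=alive,0 N3=alive,0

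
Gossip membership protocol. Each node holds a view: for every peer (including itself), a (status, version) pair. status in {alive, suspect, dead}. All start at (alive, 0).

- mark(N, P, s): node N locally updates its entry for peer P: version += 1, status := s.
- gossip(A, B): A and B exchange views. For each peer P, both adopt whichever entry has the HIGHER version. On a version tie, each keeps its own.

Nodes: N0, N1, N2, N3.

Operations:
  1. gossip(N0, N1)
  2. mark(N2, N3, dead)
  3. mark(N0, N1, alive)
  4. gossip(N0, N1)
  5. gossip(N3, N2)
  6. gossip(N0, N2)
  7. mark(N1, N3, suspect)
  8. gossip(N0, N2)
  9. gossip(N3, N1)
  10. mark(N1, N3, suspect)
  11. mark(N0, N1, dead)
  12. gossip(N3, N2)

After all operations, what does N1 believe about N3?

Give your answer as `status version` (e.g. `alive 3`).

Op 1: gossip N0<->N1 -> N0.N0=(alive,v0) N0.N1=(alive,v0) N0.N2=(alive,v0) N0.N3=(alive,v0) | N1.N0=(alive,v0) N1.N1=(alive,v0) N1.N2=(alive,v0) N1.N3=(alive,v0)
Op 2: N2 marks N3=dead -> (dead,v1)
Op 3: N0 marks N1=alive -> (alive,v1)
Op 4: gossip N0<->N1 -> N0.N0=(alive,v0) N0.N1=(alive,v1) N0.N2=(alive,v0) N0.N3=(alive,v0) | N1.N0=(alive,v0) N1.N1=(alive,v1) N1.N2=(alive,v0) N1.N3=(alive,v0)
Op 5: gossip N3<->N2 -> N3.N0=(alive,v0) N3.N1=(alive,v0) N3.N2=(alive,v0) N3.N3=(dead,v1) | N2.N0=(alive,v0) N2.N1=(alive,v0) N2.N2=(alive,v0) N2.N3=(dead,v1)
Op 6: gossip N0<->N2 -> N0.N0=(alive,v0) N0.N1=(alive,v1) N0.N2=(alive,v0) N0.N3=(dead,v1) | N2.N0=(alive,v0) N2.N1=(alive,v1) N2.N2=(alive,v0) N2.N3=(dead,v1)
Op 7: N1 marks N3=suspect -> (suspect,v1)
Op 8: gossip N0<->N2 -> N0.N0=(alive,v0) N0.N1=(alive,v1) N0.N2=(alive,v0) N0.N3=(dead,v1) | N2.N0=(alive,v0) N2.N1=(alive,v1) N2.N2=(alive,v0) N2.N3=(dead,v1)
Op 9: gossip N3<->N1 -> N3.N0=(alive,v0) N3.N1=(alive,v1) N3.N2=(alive,v0) N3.N3=(dead,v1) | N1.N0=(alive,v0) N1.N1=(alive,v1) N1.N2=(alive,v0) N1.N3=(suspect,v1)
Op 10: N1 marks N3=suspect -> (suspect,v2)
Op 11: N0 marks N1=dead -> (dead,v2)
Op 12: gossip N3<->N2 -> N3.N0=(alive,v0) N3.N1=(alive,v1) N3.N2=(alive,v0) N3.N3=(dead,v1) | N2.N0=(alive,v0) N2.N1=(alive,v1) N2.N2=(alive,v0) N2.N3=(dead,v1)

Answer: suspect 2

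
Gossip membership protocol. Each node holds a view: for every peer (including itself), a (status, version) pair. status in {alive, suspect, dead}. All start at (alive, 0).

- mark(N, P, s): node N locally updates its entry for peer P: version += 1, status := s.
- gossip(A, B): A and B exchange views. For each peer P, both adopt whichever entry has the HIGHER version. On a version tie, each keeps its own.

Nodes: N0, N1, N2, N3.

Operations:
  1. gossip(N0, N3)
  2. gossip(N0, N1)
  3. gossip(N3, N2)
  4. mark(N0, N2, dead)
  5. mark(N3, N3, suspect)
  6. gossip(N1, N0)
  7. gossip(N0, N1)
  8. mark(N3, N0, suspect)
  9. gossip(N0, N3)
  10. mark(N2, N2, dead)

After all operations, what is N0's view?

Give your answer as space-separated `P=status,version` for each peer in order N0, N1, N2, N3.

Answer: N0=suspect,1 N1=alive,0 N2=dead,1 N3=suspect,1

Derivation:
Op 1: gossip N0<->N3 -> N0.N0=(alive,v0) N0.N1=(alive,v0) N0.N2=(alive,v0) N0.N3=(alive,v0) | N3.N0=(alive,v0) N3.N1=(alive,v0) N3.N2=(alive,v0) N3.N3=(alive,v0)
Op 2: gossip N0<->N1 -> N0.N0=(alive,v0) N0.N1=(alive,v0) N0.N2=(alive,v0) N0.N3=(alive,v0) | N1.N0=(alive,v0) N1.N1=(alive,v0) N1.N2=(alive,v0) N1.N3=(alive,v0)
Op 3: gossip N3<->N2 -> N3.N0=(alive,v0) N3.N1=(alive,v0) N3.N2=(alive,v0) N3.N3=(alive,v0) | N2.N0=(alive,v0) N2.N1=(alive,v0) N2.N2=(alive,v0) N2.N3=(alive,v0)
Op 4: N0 marks N2=dead -> (dead,v1)
Op 5: N3 marks N3=suspect -> (suspect,v1)
Op 6: gossip N1<->N0 -> N1.N0=(alive,v0) N1.N1=(alive,v0) N1.N2=(dead,v1) N1.N3=(alive,v0) | N0.N0=(alive,v0) N0.N1=(alive,v0) N0.N2=(dead,v1) N0.N3=(alive,v0)
Op 7: gossip N0<->N1 -> N0.N0=(alive,v0) N0.N1=(alive,v0) N0.N2=(dead,v1) N0.N3=(alive,v0) | N1.N0=(alive,v0) N1.N1=(alive,v0) N1.N2=(dead,v1) N1.N3=(alive,v0)
Op 8: N3 marks N0=suspect -> (suspect,v1)
Op 9: gossip N0<->N3 -> N0.N0=(suspect,v1) N0.N1=(alive,v0) N0.N2=(dead,v1) N0.N3=(suspect,v1) | N3.N0=(suspect,v1) N3.N1=(alive,v0) N3.N2=(dead,v1) N3.N3=(suspect,v1)
Op 10: N2 marks N2=dead -> (dead,v1)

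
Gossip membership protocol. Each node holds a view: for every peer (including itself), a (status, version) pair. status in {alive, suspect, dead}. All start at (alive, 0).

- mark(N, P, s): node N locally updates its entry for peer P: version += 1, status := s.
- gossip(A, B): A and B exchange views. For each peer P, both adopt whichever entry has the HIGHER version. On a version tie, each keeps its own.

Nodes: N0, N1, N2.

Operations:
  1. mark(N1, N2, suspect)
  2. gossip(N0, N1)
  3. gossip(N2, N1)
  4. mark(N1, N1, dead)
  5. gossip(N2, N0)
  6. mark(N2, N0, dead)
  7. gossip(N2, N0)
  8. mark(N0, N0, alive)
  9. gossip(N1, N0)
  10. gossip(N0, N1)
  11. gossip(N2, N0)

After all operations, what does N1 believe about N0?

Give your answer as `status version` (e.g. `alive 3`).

Answer: alive 2

Derivation:
Op 1: N1 marks N2=suspect -> (suspect,v1)
Op 2: gossip N0<->N1 -> N0.N0=(alive,v0) N0.N1=(alive,v0) N0.N2=(suspect,v1) | N1.N0=(alive,v0) N1.N1=(alive,v0) N1.N2=(suspect,v1)
Op 3: gossip N2<->N1 -> N2.N0=(alive,v0) N2.N1=(alive,v0) N2.N2=(suspect,v1) | N1.N0=(alive,v0) N1.N1=(alive,v0) N1.N2=(suspect,v1)
Op 4: N1 marks N1=dead -> (dead,v1)
Op 5: gossip N2<->N0 -> N2.N0=(alive,v0) N2.N1=(alive,v0) N2.N2=(suspect,v1) | N0.N0=(alive,v0) N0.N1=(alive,v0) N0.N2=(suspect,v1)
Op 6: N2 marks N0=dead -> (dead,v1)
Op 7: gossip N2<->N0 -> N2.N0=(dead,v1) N2.N1=(alive,v0) N2.N2=(suspect,v1) | N0.N0=(dead,v1) N0.N1=(alive,v0) N0.N2=(suspect,v1)
Op 8: N0 marks N0=alive -> (alive,v2)
Op 9: gossip N1<->N0 -> N1.N0=(alive,v2) N1.N1=(dead,v1) N1.N2=(suspect,v1) | N0.N0=(alive,v2) N0.N1=(dead,v1) N0.N2=(suspect,v1)
Op 10: gossip N0<->N1 -> N0.N0=(alive,v2) N0.N1=(dead,v1) N0.N2=(suspect,v1) | N1.N0=(alive,v2) N1.N1=(dead,v1) N1.N2=(suspect,v1)
Op 11: gossip N2<->N0 -> N2.N0=(alive,v2) N2.N1=(dead,v1) N2.N2=(suspect,v1) | N0.N0=(alive,v2) N0.N1=(dead,v1) N0.N2=(suspect,v1)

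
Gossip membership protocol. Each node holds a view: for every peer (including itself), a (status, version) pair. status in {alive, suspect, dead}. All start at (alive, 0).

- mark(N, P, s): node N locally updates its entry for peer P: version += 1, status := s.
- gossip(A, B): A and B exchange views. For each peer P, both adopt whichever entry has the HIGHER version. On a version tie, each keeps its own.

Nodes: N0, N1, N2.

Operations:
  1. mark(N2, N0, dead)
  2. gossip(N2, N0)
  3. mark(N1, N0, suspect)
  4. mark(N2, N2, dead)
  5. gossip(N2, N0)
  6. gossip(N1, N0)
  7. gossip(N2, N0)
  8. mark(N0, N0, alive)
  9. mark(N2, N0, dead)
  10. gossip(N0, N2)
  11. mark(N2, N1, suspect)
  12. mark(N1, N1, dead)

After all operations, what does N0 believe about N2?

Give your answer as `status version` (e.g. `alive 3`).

Op 1: N2 marks N0=dead -> (dead,v1)
Op 2: gossip N2<->N0 -> N2.N0=(dead,v1) N2.N1=(alive,v0) N2.N2=(alive,v0) | N0.N0=(dead,v1) N0.N1=(alive,v0) N0.N2=(alive,v0)
Op 3: N1 marks N0=suspect -> (suspect,v1)
Op 4: N2 marks N2=dead -> (dead,v1)
Op 5: gossip N2<->N0 -> N2.N0=(dead,v1) N2.N1=(alive,v0) N2.N2=(dead,v1) | N0.N0=(dead,v1) N0.N1=(alive,v0) N0.N2=(dead,v1)
Op 6: gossip N1<->N0 -> N1.N0=(suspect,v1) N1.N1=(alive,v0) N1.N2=(dead,v1) | N0.N0=(dead,v1) N0.N1=(alive,v0) N0.N2=(dead,v1)
Op 7: gossip N2<->N0 -> N2.N0=(dead,v1) N2.N1=(alive,v0) N2.N2=(dead,v1) | N0.N0=(dead,v1) N0.N1=(alive,v0) N0.N2=(dead,v1)
Op 8: N0 marks N0=alive -> (alive,v2)
Op 9: N2 marks N0=dead -> (dead,v2)
Op 10: gossip N0<->N2 -> N0.N0=(alive,v2) N0.N1=(alive,v0) N0.N2=(dead,v1) | N2.N0=(dead,v2) N2.N1=(alive,v0) N2.N2=(dead,v1)
Op 11: N2 marks N1=suspect -> (suspect,v1)
Op 12: N1 marks N1=dead -> (dead,v1)

Answer: dead 1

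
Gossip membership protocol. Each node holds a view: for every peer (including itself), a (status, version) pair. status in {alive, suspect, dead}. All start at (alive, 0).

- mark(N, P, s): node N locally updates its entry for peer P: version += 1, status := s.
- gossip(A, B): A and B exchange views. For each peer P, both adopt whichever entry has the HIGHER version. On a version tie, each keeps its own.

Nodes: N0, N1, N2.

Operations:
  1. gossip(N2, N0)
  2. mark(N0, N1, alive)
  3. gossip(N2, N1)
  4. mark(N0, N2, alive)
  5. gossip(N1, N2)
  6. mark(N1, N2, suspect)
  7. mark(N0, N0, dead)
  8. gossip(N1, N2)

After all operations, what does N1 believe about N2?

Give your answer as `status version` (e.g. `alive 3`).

Op 1: gossip N2<->N0 -> N2.N0=(alive,v0) N2.N1=(alive,v0) N2.N2=(alive,v0) | N0.N0=(alive,v0) N0.N1=(alive,v0) N0.N2=(alive,v0)
Op 2: N0 marks N1=alive -> (alive,v1)
Op 3: gossip N2<->N1 -> N2.N0=(alive,v0) N2.N1=(alive,v0) N2.N2=(alive,v0) | N1.N0=(alive,v0) N1.N1=(alive,v0) N1.N2=(alive,v0)
Op 4: N0 marks N2=alive -> (alive,v1)
Op 5: gossip N1<->N2 -> N1.N0=(alive,v0) N1.N1=(alive,v0) N1.N2=(alive,v0) | N2.N0=(alive,v0) N2.N1=(alive,v0) N2.N2=(alive,v0)
Op 6: N1 marks N2=suspect -> (suspect,v1)
Op 7: N0 marks N0=dead -> (dead,v1)
Op 8: gossip N1<->N2 -> N1.N0=(alive,v0) N1.N1=(alive,v0) N1.N2=(suspect,v1) | N2.N0=(alive,v0) N2.N1=(alive,v0) N2.N2=(suspect,v1)

Answer: suspect 1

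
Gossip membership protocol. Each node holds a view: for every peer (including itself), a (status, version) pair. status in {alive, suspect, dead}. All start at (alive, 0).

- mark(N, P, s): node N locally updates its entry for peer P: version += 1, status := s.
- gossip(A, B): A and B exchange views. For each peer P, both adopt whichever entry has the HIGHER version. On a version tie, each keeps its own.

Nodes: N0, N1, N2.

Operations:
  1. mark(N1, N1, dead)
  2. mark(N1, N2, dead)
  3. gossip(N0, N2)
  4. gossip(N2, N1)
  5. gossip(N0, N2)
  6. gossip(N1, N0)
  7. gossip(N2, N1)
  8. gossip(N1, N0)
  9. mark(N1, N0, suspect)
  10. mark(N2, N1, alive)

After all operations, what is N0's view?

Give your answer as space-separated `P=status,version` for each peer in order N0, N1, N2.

Op 1: N1 marks N1=dead -> (dead,v1)
Op 2: N1 marks N2=dead -> (dead,v1)
Op 3: gossip N0<->N2 -> N0.N0=(alive,v0) N0.N1=(alive,v0) N0.N2=(alive,v0) | N2.N0=(alive,v0) N2.N1=(alive,v0) N2.N2=(alive,v0)
Op 4: gossip N2<->N1 -> N2.N0=(alive,v0) N2.N1=(dead,v1) N2.N2=(dead,v1) | N1.N0=(alive,v0) N1.N1=(dead,v1) N1.N2=(dead,v1)
Op 5: gossip N0<->N2 -> N0.N0=(alive,v0) N0.N1=(dead,v1) N0.N2=(dead,v1) | N2.N0=(alive,v0) N2.N1=(dead,v1) N2.N2=(dead,v1)
Op 6: gossip N1<->N0 -> N1.N0=(alive,v0) N1.N1=(dead,v1) N1.N2=(dead,v1) | N0.N0=(alive,v0) N0.N1=(dead,v1) N0.N2=(dead,v1)
Op 7: gossip N2<->N1 -> N2.N0=(alive,v0) N2.N1=(dead,v1) N2.N2=(dead,v1) | N1.N0=(alive,v0) N1.N1=(dead,v1) N1.N2=(dead,v1)
Op 8: gossip N1<->N0 -> N1.N0=(alive,v0) N1.N1=(dead,v1) N1.N2=(dead,v1) | N0.N0=(alive,v0) N0.N1=(dead,v1) N0.N2=(dead,v1)
Op 9: N1 marks N0=suspect -> (suspect,v1)
Op 10: N2 marks N1=alive -> (alive,v2)

Answer: N0=alive,0 N1=dead,1 N2=dead,1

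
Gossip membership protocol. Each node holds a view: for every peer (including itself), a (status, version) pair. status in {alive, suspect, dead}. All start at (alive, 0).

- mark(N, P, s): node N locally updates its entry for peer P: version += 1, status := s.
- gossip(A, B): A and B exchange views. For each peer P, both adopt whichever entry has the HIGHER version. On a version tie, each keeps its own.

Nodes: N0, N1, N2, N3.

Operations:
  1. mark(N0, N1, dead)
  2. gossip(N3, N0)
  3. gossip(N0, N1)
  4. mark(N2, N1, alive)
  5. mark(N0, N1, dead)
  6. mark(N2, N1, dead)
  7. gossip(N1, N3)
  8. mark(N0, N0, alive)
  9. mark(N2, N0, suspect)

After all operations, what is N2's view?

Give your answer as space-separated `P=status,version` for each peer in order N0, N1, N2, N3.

Answer: N0=suspect,1 N1=dead,2 N2=alive,0 N3=alive,0

Derivation:
Op 1: N0 marks N1=dead -> (dead,v1)
Op 2: gossip N3<->N0 -> N3.N0=(alive,v0) N3.N1=(dead,v1) N3.N2=(alive,v0) N3.N3=(alive,v0) | N0.N0=(alive,v0) N0.N1=(dead,v1) N0.N2=(alive,v0) N0.N3=(alive,v0)
Op 3: gossip N0<->N1 -> N0.N0=(alive,v0) N0.N1=(dead,v1) N0.N2=(alive,v0) N0.N3=(alive,v0) | N1.N0=(alive,v0) N1.N1=(dead,v1) N1.N2=(alive,v0) N1.N3=(alive,v0)
Op 4: N2 marks N1=alive -> (alive,v1)
Op 5: N0 marks N1=dead -> (dead,v2)
Op 6: N2 marks N1=dead -> (dead,v2)
Op 7: gossip N1<->N3 -> N1.N0=(alive,v0) N1.N1=(dead,v1) N1.N2=(alive,v0) N1.N3=(alive,v0) | N3.N0=(alive,v0) N3.N1=(dead,v1) N3.N2=(alive,v0) N3.N3=(alive,v0)
Op 8: N0 marks N0=alive -> (alive,v1)
Op 9: N2 marks N0=suspect -> (suspect,v1)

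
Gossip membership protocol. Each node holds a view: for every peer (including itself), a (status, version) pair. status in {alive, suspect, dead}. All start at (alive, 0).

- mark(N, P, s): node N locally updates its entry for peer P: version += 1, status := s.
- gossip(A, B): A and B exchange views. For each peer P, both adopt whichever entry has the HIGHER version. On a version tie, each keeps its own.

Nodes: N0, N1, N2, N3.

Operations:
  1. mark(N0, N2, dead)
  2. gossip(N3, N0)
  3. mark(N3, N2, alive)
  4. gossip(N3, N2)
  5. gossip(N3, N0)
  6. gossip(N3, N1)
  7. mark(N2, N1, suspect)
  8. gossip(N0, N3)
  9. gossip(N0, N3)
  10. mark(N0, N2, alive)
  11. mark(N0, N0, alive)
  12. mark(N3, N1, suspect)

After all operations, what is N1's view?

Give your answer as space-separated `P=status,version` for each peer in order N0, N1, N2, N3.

Op 1: N0 marks N2=dead -> (dead,v1)
Op 2: gossip N3<->N0 -> N3.N0=(alive,v0) N3.N1=(alive,v0) N3.N2=(dead,v1) N3.N3=(alive,v0) | N0.N0=(alive,v0) N0.N1=(alive,v0) N0.N2=(dead,v1) N0.N3=(alive,v0)
Op 3: N3 marks N2=alive -> (alive,v2)
Op 4: gossip N3<->N2 -> N3.N0=(alive,v0) N3.N1=(alive,v0) N3.N2=(alive,v2) N3.N3=(alive,v0) | N2.N0=(alive,v0) N2.N1=(alive,v0) N2.N2=(alive,v2) N2.N3=(alive,v0)
Op 5: gossip N3<->N0 -> N3.N0=(alive,v0) N3.N1=(alive,v0) N3.N2=(alive,v2) N3.N3=(alive,v0) | N0.N0=(alive,v0) N0.N1=(alive,v0) N0.N2=(alive,v2) N0.N3=(alive,v0)
Op 6: gossip N3<->N1 -> N3.N0=(alive,v0) N3.N1=(alive,v0) N3.N2=(alive,v2) N3.N3=(alive,v0) | N1.N0=(alive,v0) N1.N1=(alive,v0) N1.N2=(alive,v2) N1.N3=(alive,v0)
Op 7: N2 marks N1=suspect -> (suspect,v1)
Op 8: gossip N0<->N3 -> N0.N0=(alive,v0) N0.N1=(alive,v0) N0.N2=(alive,v2) N0.N3=(alive,v0) | N3.N0=(alive,v0) N3.N1=(alive,v0) N3.N2=(alive,v2) N3.N3=(alive,v0)
Op 9: gossip N0<->N3 -> N0.N0=(alive,v0) N0.N1=(alive,v0) N0.N2=(alive,v2) N0.N3=(alive,v0) | N3.N0=(alive,v0) N3.N1=(alive,v0) N3.N2=(alive,v2) N3.N3=(alive,v0)
Op 10: N0 marks N2=alive -> (alive,v3)
Op 11: N0 marks N0=alive -> (alive,v1)
Op 12: N3 marks N1=suspect -> (suspect,v1)

Answer: N0=alive,0 N1=alive,0 N2=alive,2 N3=alive,0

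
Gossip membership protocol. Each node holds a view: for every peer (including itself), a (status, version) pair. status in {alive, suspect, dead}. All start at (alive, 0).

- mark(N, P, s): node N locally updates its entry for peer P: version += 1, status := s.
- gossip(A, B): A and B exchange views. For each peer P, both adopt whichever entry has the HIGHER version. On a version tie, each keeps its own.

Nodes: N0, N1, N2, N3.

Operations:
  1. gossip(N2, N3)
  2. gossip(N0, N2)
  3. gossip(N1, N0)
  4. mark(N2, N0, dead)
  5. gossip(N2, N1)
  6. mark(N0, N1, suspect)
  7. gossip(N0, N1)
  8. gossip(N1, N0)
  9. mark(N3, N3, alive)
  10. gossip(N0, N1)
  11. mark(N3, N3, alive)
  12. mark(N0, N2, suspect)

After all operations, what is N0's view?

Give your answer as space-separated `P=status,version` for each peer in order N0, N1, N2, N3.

Op 1: gossip N2<->N3 -> N2.N0=(alive,v0) N2.N1=(alive,v0) N2.N2=(alive,v0) N2.N3=(alive,v0) | N3.N0=(alive,v0) N3.N1=(alive,v0) N3.N2=(alive,v0) N3.N3=(alive,v0)
Op 2: gossip N0<->N2 -> N0.N0=(alive,v0) N0.N1=(alive,v0) N0.N2=(alive,v0) N0.N3=(alive,v0) | N2.N0=(alive,v0) N2.N1=(alive,v0) N2.N2=(alive,v0) N2.N3=(alive,v0)
Op 3: gossip N1<->N0 -> N1.N0=(alive,v0) N1.N1=(alive,v0) N1.N2=(alive,v0) N1.N3=(alive,v0) | N0.N0=(alive,v0) N0.N1=(alive,v0) N0.N2=(alive,v0) N0.N3=(alive,v0)
Op 4: N2 marks N0=dead -> (dead,v1)
Op 5: gossip N2<->N1 -> N2.N0=(dead,v1) N2.N1=(alive,v0) N2.N2=(alive,v0) N2.N3=(alive,v0) | N1.N0=(dead,v1) N1.N1=(alive,v0) N1.N2=(alive,v0) N1.N3=(alive,v0)
Op 6: N0 marks N1=suspect -> (suspect,v1)
Op 7: gossip N0<->N1 -> N0.N0=(dead,v1) N0.N1=(suspect,v1) N0.N2=(alive,v0) N0.N3=(alive,v0) | N1.N0=(dead,v1) N1.N1=(suspect,v1) N1.N2=(alive,v0) N1.N3=(alive,v0)
Op 8: gossip N1<->N0 -> N1.N0=(dead,v1) N1.N1=(suspect,v1) N1.N2=(alive,v0) N1.N3=(alive,v0) | N0.N0=(dead,v1) N0.N1=(suspect,v1) N0.N2=(alive,v0) N0.N3=(alive,v0)
Op 9: N3 marks N3=alive -> (alive,v1)
Op 10: gossip N0<->N1 -> N0.N0=(dead,v1) N0.N1=(suspect,v1) N0.N2=(alive,v0) N0.N3=(alive,v0) | N1.N0=(dead,v1) N1.N1=(suspect,v1) N1.N2=(alive,v0) N1.N3=(alive,v0)
Op 11: N3 marks N3=alive -> (alive,v2)
Op 12: N0 marks N2=suspect -> (suspect,v1)

Answer: N0=dead,1 N1=suspect,1 N2=suspect,1 N3=alive,0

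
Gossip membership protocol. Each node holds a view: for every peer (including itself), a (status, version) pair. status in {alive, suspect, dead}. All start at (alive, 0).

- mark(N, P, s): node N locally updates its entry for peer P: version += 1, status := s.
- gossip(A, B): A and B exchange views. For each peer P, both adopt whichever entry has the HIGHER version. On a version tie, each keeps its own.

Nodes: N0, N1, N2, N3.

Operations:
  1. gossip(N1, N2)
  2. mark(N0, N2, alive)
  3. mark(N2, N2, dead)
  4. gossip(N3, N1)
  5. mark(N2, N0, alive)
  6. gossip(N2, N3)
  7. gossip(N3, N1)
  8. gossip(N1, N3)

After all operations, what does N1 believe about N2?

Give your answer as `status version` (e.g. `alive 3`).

Answer: dead 1

Derivation:
Op 1: gossip N1<->N2 -> N1.N0=(alive,v0) N1.N1=(alive,v0) N1.N2=(alive,v0) N1.N3=(alive,v0) | N2.N0=(alive,v0) N2.N1=(alive,v0) N2.N2=(alive,v0) N2.N3=(alive,v0)
Op 2: N0 marks N2=alive -> (alive,v1)
Op 3: N2 marks N2=dead -> (dead,v1)
Op 4: gossip N3<->N1 -> N3.N0=(alive,v0) N3.N1=(alive,v0) N3.N2=(alive,v0) N3.N3=(alive,v0) | N1.N0=(alive,v0) N1.N1=(alive,v0) N1.N2=(alive,v0) N1.N3=(alive,v0)
Op 5: N2 marks N0=alive -> (alive,v1)
Op 6: gossip N2<->N3 -> N2.N0=(alive,v1) N2.N1=(alive,v0) N2.N2=(dead,v1) N2.N3=(alive,v0) | N3.N0=(alive,v1) N3.N1=(alive,v0) N3.N2=(dead,v1) N3.N3=(alive,v0)
Op 7: gossip N3<->N1 -> N3.N0=(alive,v1) N3.N1=(alive,v0) N3.N2=(dead,v1) N3.N3=(alive,v0) | N1.N0=(alive,v1) N1.N1=(alive,v0) N1.N2=(dead,v1) N1.N3=(alive,v0)
Op 8: gossip N1<->N3 -> N1.N0=(alive,v1) N1.N1=(alive,v0) N1.N2=(dead,v1) N1.N3=(alive,v0) | N3.N0=(alive,v1) N3.N1=(alive,v0) N3.N2=(dead,v1) N3.N3=(alive,v0)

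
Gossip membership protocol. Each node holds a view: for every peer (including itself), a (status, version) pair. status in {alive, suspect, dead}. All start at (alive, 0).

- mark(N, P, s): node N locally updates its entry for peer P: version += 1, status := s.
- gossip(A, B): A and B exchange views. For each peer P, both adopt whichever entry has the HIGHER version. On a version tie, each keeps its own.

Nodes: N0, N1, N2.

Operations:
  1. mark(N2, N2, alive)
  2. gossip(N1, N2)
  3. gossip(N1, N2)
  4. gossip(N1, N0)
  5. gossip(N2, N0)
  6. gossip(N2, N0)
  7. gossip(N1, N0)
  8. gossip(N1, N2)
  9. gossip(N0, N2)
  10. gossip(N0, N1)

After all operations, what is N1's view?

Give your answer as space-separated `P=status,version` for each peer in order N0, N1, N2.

Op 1: N2 marks N2=alive -> (alive,v1)
Op 2: gossip N1<->N2 -> N1.N0=(alive,v0) N1.N1=(alive,v0) N1.N2=(alive,v1) | N2.N0=(alive,v0) N2.N1=(alive,v0) N2.N2=(alive,v1)
Op 3: gossip N1<->N2 -> N1.N0=(alive,v0) N1.N1=(alive,v0) N1.N2=(alive,v1) | N2.N0=(alive,v0) N2.N1=(alive,v0) N2.N2=(alive,v1)
Op 4: gossip N1<->N0 -> N1.N0=(alive,v0) N1.N1=(alive,v0) N1.N2=(alive,v1) | N0.N0=(alive,v0) N0.N1=(alive,v0) N0.N2=(alive,v1)
Op 5: gossip N2<->N0 -> N2.N0=(alive,v0) N2.N1=(alive,v0) N2.N2=(alive,v1) | N0.N0=(alive,v0) N0.N1=(alive,v0) N0.N2=(alive,v1)
Op 6: gossip N2<->N0 -> N2.N0=(alive,v0) N2.N1=(alive,v0) N2.N2=(alive,v1) | N0.N0=(alive,v0) N0.N1=(alive,v0) N0.N2=(alive,v1)
Op 7: gossip N1<->N0 -> N1.N0=(alive,v0) N1.N1=(alive,v0) N1.N2=(alive,v1) | N0.N0=(alive,v0) N0.N1=(alive,v0) N0.N2=(alive,v1)
Op 8: gossip N1<->N2 -> N1.N0=(alive,v0) N1.N1=(alive,v0) N1.N2=(alive,v1) | N2.N0=(alive,v0) N2.N1=(alive,v0) N2.N2=(alive,v1)
Op 9: gossip N0<->N2 -> N0.N0=(alive,v0) N0.N1=(alive,v0) N0.N2=(alive,v1) | N2.N0=(alive,v0) N2.N1=(alive,v0) N2.N2=(alive,v1)
Op 10: gossip N0<->N1 -> N0.N0=(alive,v0) N0.N1=(alive,v0) N0.N2=(alive,v1) | N1.N0=(alive,v0) N1.N1=(alive,v0) N1.N2=(alive,v1)

Answer: N0=alive,0 N1=alive,0 N2=alive,1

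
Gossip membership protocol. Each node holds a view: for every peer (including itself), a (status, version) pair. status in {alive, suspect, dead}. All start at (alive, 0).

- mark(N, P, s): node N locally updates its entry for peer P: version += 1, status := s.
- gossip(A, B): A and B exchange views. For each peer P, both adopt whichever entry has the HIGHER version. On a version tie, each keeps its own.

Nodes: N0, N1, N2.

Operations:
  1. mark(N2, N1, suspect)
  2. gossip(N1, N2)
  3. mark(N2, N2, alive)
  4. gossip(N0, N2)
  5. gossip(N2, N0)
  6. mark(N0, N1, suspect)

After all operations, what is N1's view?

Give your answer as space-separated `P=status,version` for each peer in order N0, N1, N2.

Op 1: N2 marks N1=suspect -> (suspect,v1)
Op 2: gossip N1<->N2 -> N1.N0=(alive,v0) N1.N1=(suspect,v1) N1.N2=(alive,v0) | N2.N0=(alive,v0) N2.N1=(suspect,v1) N2.N2=(alive,v0)
Op 3: N2 marks N2=alive -> (alive,v1)
Op 4: gossip N0<->N2 -> N0.N0=(alive,v0) N0.N1=(suspect,v1) N0.N2=(alive,v1) | N2.N0=(alive,v0) N2.N1=(suspect,v1) N2.N2=(alive,v1)
Op 5: gossip N2<->N0 -> N2.N0=(alive,v0) N2.N1=(suspect,v1) N2.N2=(alive,v1) | N0.N0=(alive,v0) N0.N1=(suspect,v1) N0.N2=(alive,v1)
Op 6: N0 marks N1=suspect -> (suspect,v2)

Answer: N0=alive,0 N1=suspect,1 N2=alive,0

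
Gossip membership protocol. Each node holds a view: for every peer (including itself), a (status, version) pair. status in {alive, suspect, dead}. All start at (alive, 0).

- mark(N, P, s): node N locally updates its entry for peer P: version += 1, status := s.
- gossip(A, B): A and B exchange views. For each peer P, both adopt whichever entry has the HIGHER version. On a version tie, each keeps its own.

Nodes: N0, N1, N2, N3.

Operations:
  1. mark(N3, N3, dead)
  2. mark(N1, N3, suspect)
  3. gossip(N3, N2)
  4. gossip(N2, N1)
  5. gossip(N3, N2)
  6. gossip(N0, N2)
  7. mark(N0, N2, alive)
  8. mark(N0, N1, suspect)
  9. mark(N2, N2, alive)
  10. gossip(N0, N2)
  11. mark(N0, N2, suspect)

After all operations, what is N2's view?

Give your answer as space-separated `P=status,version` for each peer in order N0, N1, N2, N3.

Answer: N0=alive,0 N1=suspect,1 N2=alive,1 N3=dead,1

Derivation:
Op 1: N3 marks N3=dead -> (dead,v1)
Op 2: N1 marks N3=suspect -> (suspect,v1)
Op 3: gossip N3<->N2 -> N3.N0=(alive,v0) N3.N1=(alive,v0) N3.N2=(alive,v0) N3.N3=(dead,v1) | N2.N0=(alive,v0) N2.N1=(alive,v0) N2.N2=(alive,v0) N2.N3=(dead,v1)
Op 4: gossip N2<->N1 -> N2.N0=(alive,v0) N2.N1=(alive,v0) N2.N2=(alive,v0) N2.N3=(dead,v1) | N1.N0=(alive,v0) N1.N1=(alive,v0) N1.N2=(alive,v0) N1.N3=(suspect,v1)
Op 5: gossip N3<->N2 -> N3.N0=(alive,v0) N3.N1=(alive,v0) N3.N2=(alive,v0) N3.N3=(dead,v1) | N2.N0=(alive,v0) N2.N1=(alive,v0) N2.N2=(alive,v0) N2.N3=(dead,v1)
Op 6: gossip N0<->N2 -> N0.N0=(alive,v0) N0.N1=(alive,v0) N0.N2=(alive,v0) N0.N3=(dead,v1) | N2.N0=(alive,v0) N2.N1=(alive,v0) N2.N2=(alive,v0) N2.N3=(dead,v1)
Op 7: N0 marks N2=alive -> (alive,v1)
Op 8: N0 marks N1=suspect -> (suspect,v1)
Op 9: N2 marks N2=alive -> (alive,v1)
Op 10: gossip N0<->N2 -> N0.N0=(alive,v0) N0.N1=(suspect,v1) N0.N2=(alive,v1) N0.N3=(dead,v1) | N2.N0=(alive,v0) N2.N1=(suspect,v1) N2.N2=(alive,v1) N2.N3=(dead,v1)
Op 11: N0 marks N2=suspect -> (suspect,v2)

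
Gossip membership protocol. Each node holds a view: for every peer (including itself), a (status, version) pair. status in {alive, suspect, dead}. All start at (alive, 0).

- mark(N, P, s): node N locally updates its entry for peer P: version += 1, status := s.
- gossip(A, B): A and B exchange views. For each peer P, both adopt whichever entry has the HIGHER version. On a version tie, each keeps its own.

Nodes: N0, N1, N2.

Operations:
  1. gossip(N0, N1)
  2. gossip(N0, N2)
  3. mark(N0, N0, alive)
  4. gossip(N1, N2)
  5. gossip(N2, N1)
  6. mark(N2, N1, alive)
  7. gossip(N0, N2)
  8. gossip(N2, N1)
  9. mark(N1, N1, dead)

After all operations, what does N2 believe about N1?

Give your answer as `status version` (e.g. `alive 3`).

Op 1: gossip N0<->N1 -> N0.N0=(alive,v0) N0.N1=(alive,v0) N0.N2=(alive,v0) | N1.N0=(alive,v0) N1.N1=(alive,v0) N1.N2=(alive,v0)
Op 2: gossip N0<->N2 -> N0.N0=(alive,v0) N0.N1=(alive,v0) N0.N2=(alive,v0) | N2.N0=(alive,v0) N2.N1=(alive,v0) N2.N2=(alive,v0)
Op 3: N0 marks N0=alive -> (alive,v1)
Op 4: gossip N1<->N2 -> N1.N0=(alive,v0) N1.N1=(alive,v0) N1.N2=(alive,v0) | N2.N0=(alive,v0) N2.N1=(alive,v0) N2.N2=(alive,v0)
Op 5: gossip N2<->N1 -> N2.N0=(alive,v0) N2.N1=(alive,v0) N2.N2=(alive,v0) | N1.N0=(alive,v0) N1.N1=(alive,v0) N1.N2=(alive,v0)
Op 6: N2 marks N1=alive -> (alive,v1)
Op 7: gossip N0<->N2 -> N0.N0=(alive,v1) N0.N1=(alive,v1) N0.N2=(alive,v0) | N2.N0=(alive,v1) N2.N1=(alive,v1) N2.N2=(alive,v0)
Op 8: gossip N2<->N1 -> N2.N0=(alive,v1) N2.N1=(alive,v1) N2.N2=(alive,v0) | N1.N0=(alive,v1) N1.N1=(alive,v1) N1.N2=(alive,v0)
Op 9: N1 marks N1=dead -> (dead,v2)

Answer: alive 1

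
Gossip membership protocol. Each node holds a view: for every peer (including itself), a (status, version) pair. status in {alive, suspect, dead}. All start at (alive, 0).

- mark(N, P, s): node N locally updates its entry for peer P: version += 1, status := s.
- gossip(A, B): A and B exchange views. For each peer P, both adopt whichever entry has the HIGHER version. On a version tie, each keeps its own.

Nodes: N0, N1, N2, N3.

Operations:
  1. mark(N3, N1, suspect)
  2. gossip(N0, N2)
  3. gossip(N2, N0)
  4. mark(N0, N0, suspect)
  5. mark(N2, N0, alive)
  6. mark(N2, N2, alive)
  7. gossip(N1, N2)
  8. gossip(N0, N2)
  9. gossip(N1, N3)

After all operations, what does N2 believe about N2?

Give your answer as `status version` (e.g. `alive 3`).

Op 1: N3 marks N1=suspect -> (suspect,v1)
Op 2: gossip N0<->N2 -> N0.N0=(alive,v0) N0.N1=(alive,v0) N0.N2=(alive,v0) N0.N3=(alive,v0) | N2.N0=(alive,v0) N2.N1=(alive,v0) N2.N2=(alive,v0) N2.N3=(alive,v0)
Op 3: gossip N2<->N0 -> N2.N0=(alive,v0) N2.N1=(alive,v0) N2.N2=(alive,v0) N2.N3=(alive,v0) | N0.N0=(alive,v0) N0.N1=(alive,v0) N0.N2=(alive,v0) N0.N3=(alive,v0)
Op 4: N0 marks N0=suspect -> (suspect,v1)
Op 5: N2 marks N0=alive -> (alive,v1)
Op 6: N2 marks N2=alive -> (alive,v1)
Op 7: gossip N1<->N2 -> N1.N0=(alive,v1) N1.N1=(alive,v0) N1.N2=(alive,v1) N1.N3=(alive,v0) | N2.N0=(alive,v1) N2.N1=(alive,v0) N2.N2=(alive,v1) N2.N3=(alive,v0)
Op 8: gossip N0<->N2 -> N0.N0=(suspect,v1) N0.N1=(alive,v0) N0.N2=(alive,v1) N0.N3=(alive,v0) | N2.N0=(alive,v1) N2.N1=(alive,v0) N2.N2=(alive,v1) N2.N3=(alive,v0)
Op 9: gossip N1<->N3 -> N1.N0=(alive,v1) N1.N1=(suspect,v1) N1.N2=(alive,v1) N1.N3=(alive,v0) | N3.N0=(alive,v1) N3.N1=(suspect,v1) N3.N2=(alive,v1) N3.N3=(alive,v0)

Answer: alive 1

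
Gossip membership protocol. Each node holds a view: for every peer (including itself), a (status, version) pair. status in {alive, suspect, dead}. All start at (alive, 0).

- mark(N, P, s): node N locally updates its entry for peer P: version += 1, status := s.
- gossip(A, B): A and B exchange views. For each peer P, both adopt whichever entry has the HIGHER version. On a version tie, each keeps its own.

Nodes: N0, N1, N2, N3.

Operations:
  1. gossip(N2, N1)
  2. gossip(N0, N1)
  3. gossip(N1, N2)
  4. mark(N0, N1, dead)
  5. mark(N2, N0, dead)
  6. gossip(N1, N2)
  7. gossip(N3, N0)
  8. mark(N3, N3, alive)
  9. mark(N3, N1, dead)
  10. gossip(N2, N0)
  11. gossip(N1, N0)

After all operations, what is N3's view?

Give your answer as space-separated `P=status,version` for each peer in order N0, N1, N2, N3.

Answer: N0=alive,0 N1=dead,2 N2=alive,0 N3=alive,1

Derivation:
Op 1: gossip N2<->N1 -> N2.N0=(alive,v0) N2.N1=(alive,v0) N2.N2=(alive,v0) N2.N3=(alive,v0) | N1.N0=(alive,v0) N1.N1=(alive,v0) N1.N2=(alive,v0) N1.N3=(alive,v0)
Op 2: gossip N0<->N1 -> N0.N0=(alive,v0) N0.N1=(alive,v0) N0.N2=(alive,v0) N0.N3=(alive,v0) | N1.N0=(alive,v0) N1.N1=(alive,v0) N1.N2=(alive,v0) N1.N3=(alive,v0)
Op 3: gossip N1<->N2 -> N1.N0=(alive,v0) N1.N1=(alive,v0) N1.N2=(alive,v0) N1.N3=(alive,v0) | N2.N0=(alive,v0) N2.N1=(alive,v0) N2.N2=(alive,v0) N2.N3=(alive,v0)
Op 4: N0 marks N1=dead -> (dead,v1)
Op 5: N2 marks N0=dead -> (dead,v1)
Op 6: gossip N1<->N2 -> N1.N0=(dead,v1) N1.N1=(alive,v0) N1.N2=(alive,v0) N1.N3=(alive,v0) | N2.N0=(dead,v1) N2.N1=(alive,v0) N2.N2=(alive,v0) N2.N3=(alive,v0)
Op 7: gossip N3<->N0 -> N3.N0=(alive,v0) N3.N1=(dead,v1) N3.N2=(alive,v0) N3.N3=(alive,v0) | N0.N0=(alive,v0) N0.N1=(dead,v1) N0.N2=(alive,v0) N0.N3=(alive,v0)
Op 8: N3 marks N3=alive -> (alive,v1)
Op 9: N3 marks N1=dead -> (dead,v2)
Op 10: gossip N2<->N0 -> N2.N0=(dead,v1) N2.N1=(dead,v1) N2.N2=(alive,v0) N2.N3=(alive,v0) | N0.N0=(dead,v1) N0.N1=(dead,v1) N0.N2=(alive,v0) N0.N3=(alive,v0)
Op 11: gossip N1<->N0 -> N1.N0=(dead,v1) N1.N1=(dead,v1) N1.N2=(alive,v0) N1.N3=(alive,v0) | N0.N0=(dead,v1) N0.N1=(dead,v1) N0.N2=(alive,v0) N0.N3=(alive,v0)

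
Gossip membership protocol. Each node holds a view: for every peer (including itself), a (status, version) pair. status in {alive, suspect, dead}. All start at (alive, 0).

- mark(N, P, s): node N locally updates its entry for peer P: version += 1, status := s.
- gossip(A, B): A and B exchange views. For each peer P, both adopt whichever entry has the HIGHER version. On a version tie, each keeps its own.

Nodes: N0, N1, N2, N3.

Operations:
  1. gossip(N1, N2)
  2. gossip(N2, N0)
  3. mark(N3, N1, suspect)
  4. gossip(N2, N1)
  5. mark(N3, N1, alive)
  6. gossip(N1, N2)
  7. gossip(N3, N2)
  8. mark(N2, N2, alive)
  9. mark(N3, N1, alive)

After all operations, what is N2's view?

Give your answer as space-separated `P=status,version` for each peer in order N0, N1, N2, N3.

Answer: N0=alive,0 N1=alive,2 N2=alive,1 N3=alive,0

Derivation:
Op 1: gossip N1<->N2 -> N1.N0=(alive,v0) N1.N1=(alive,v0) N1.N2=(alive,v0) N1.N3=(alive,v0) | N2.N0=(alive,v0) N2.N1=(alive,v0) N2.N2=(alive,v0) N2.N3=(alive,v0)
Op 2: gossip N2<->N0 -> N2.N0=(alive,v0) N2.N1=(alive,v0) N2.N2=(alive,v0) N2.N3=(alive,v0) | N0.N0=(alive,v0) N0.N1=(alive,v0) N0.N2=(alive,v0) N0.N3=(alive,v0)
Op 3: N3 marks N1=suspect -> (suspect,v1)
Op 4: gossip N2<->N1 -> N2.N0=(alive,v0) N2.N1=(alive,v0) N2.N2=(alive,v0) N2.N3=(alive,v0) | N1.N0=(alive,v0) N1.N1=(alive,v0) N1.N2=(alive,v0) N1.N3=(alive,v0)
Op 5: N3 marks N1=alive -> (alive,v2)
Op 6: gossip N1<->N2 -> N1.N0=(alive,v0) N1.N1=(alive,v0) N1.N2=(alive,v0) N1.N3=(alive,v0) | N2.N0=(alive,v0) N2.N1=(alive,v0) N2.N2=(alive,v0) N2.N3=(alive,v0)
Op 7: gossip N3<->N2 -> N3.N0=(alive,v0) N3.N1=(alive,v2) N3.N2=(alive,v0) N3.N3=(alive,v0) | N2.N0=(alive,v0) N2.N1=(alive,v2) N2.N2=(alive,v0) N2.N3=(alive,v0)
Op 8: N2 marks N2=alive -> (alive,v1)
Op 9: N3 marks N1=alive -> (alive,v3)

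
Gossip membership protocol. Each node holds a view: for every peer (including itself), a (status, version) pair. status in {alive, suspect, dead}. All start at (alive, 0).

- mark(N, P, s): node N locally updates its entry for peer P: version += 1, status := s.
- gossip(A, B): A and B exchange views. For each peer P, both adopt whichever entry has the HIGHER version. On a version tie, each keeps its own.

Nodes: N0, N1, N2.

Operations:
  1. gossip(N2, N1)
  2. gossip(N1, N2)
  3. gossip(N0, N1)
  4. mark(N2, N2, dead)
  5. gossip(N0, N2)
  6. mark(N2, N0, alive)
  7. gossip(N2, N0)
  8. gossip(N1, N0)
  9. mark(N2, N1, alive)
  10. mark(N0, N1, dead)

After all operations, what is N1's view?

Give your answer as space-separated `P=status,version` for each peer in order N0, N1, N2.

Answer: N0=alive,1 N1=alive,0 N2=dead,1

Derivation:
Op 1: gossip N2<->N1 -> N2.N0=(alive,v0) N2.N1=(alive,v0) N2.N2=(alive,v0) | N1.N0=(alive,v0) N1.N1=(alive,v0) N1.N2=(alive,v0)
Op 2: gossip N1<->N2 -> N1.N0=(alive,v0) N1.N1=(alive,v0) N1.N2=(alive,v0) | N2.N0=(alive,v0) N2.N1=(alive,v0) N2.N2=(alive,v0)
Op 3: gossip N0<->N1 -> N0.N0=(alive,v0) N0.N1=(alive,v0) N0.N2=(alive,v0) | N1.N0=(alive,v0) N1.N1=(alive,v0) N1.N2=(alive,v0)
Op 4: N2 marks N2=dead -> (dead,v1)
Op 5: gossip N0<->N2 -> N0.N0=(alive,v0) N0.N1=(alive,v0) N0.N2=(dead,v1) | N2.N0=(alive,v0) N2.N1=(alive,v0) N2.N2=(dead,v1)
Op 6: N2 marks N0=alive -> (alive,v1)
Op 7: gossip N2<->N0 -> N2.N0=(alive,v1) N2.N1=(alive,v0) N2.N2=(dead,v1) | N0.N0=(alive,v1) N0.N1=(alive,v0) N0.N2=(dead,v1)
Op 8: gossip N1<->N0 -> N1.N0=(alive,v1) N1.N1=(alive,v0) N1.N2=(dead,v1) | N0.N0=(alive,v1) N0.N1=(alive,v0) N0.N2=(dead,v1)
Op 9: N2 marks N1=alive -> (alive,v1)
Op 10: N0 marks N1=dead -> (dead,v1)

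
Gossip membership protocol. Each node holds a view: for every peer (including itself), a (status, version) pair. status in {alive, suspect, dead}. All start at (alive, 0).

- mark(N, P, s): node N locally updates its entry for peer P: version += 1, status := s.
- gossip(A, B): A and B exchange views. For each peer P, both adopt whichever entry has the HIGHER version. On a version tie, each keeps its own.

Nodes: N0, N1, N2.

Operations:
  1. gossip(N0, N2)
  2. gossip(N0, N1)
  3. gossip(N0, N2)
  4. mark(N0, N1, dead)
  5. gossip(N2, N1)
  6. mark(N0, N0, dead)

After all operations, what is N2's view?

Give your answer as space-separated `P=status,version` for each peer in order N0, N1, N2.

Answer: N0=alive,0 N1=alive,0 N2=alive,0

Derivation:
Op 1: gossip N0<->N2 -> N0.N0=(alive,v0) N0.N1=(alive,v0) N0.N2=(alive,v0) | N2.N0=(alive,v0) N2.N1=(alive,v0) N2.N2=(alive,v0)
Op 2: gossip N0<->N1 -> N0.N0=(alive,v0) N0.N1=(alive,v0) N0.N2=(alive,v0) | N1.N0=(alive,v0) N1.N1=(alive,v0) N1.N2=(alive,v0)
Op 3: gossip N0<->N2 -> N0.N0=(alive,v0) N0.N1=(alive,v0) N0.N2=(alive,v0) | N2.N0=(alive,v0) N2.N1=(alive,v0) N2.N2=(alive,v0)
Op 4: N0 marks N1=dead -> (dead,v1)
Op 5: gossip N2<->N1 -> N2.N0=(alive,v0) N2.N1=(alive,v0) N2.N2=(alive,v0) | N1.N0=(alive,v0) N1.N1=(alive,v0) N1.N2=(alive,v0)
Op 6: N0 marks N0=dead -> (dead,v1)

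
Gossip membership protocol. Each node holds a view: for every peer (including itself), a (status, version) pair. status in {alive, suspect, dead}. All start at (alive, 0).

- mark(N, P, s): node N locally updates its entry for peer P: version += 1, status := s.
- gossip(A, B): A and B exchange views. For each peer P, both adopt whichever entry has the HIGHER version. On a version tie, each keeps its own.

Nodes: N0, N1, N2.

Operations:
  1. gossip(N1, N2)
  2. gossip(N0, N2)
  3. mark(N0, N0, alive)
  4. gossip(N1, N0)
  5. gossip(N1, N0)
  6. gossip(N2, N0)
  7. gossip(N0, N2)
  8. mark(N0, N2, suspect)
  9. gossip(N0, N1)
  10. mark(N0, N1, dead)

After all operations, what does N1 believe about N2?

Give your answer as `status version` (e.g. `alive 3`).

Op 1: gossip N1<->N2 -> N1.N0=(alive,v0) N1.N1=(alive,v0) N1.N2=(alive,v0) | N2.N0=(alive,v0) N2.N1=(alive,v0) N2.N2=(alive,v0)
Op 2: gossip N0<->N2 -> N0.N0=(alive,v0) N0.N1=(alive,v0) N0.N2=(alive,v0) | N2.N0=(alive,v0) N2.N1=(alive,v0) N2.N2=(alive,v0)
Op 3: N0 marks N0=alive -> (alive,v1)
Op 4: gossip N1<->N0 -> N1.N0=(alive,v1) N1.N1=(alive,v0) N1.N2=(alive,v0) | N0.N0=(alive,v1) N0.N1=(alive,v0) N0.N2=(alive,v0)
Op 5: gossip N1<->N0 -> N1.N0=(alive,v1) N1.N1=(alive,v0) N1.N2=(alive,v0) | N0.N0=(alive,v1) N0.N1=(alive,v0) N0.N2=(alive,v0)
Op 6: gossip N2<->N0 -> N2.N0=(alive,v1) N2.N1=(alive,v0) N2.N2=(alive,v0) | N0.N0=(alive,v1) N0.N1=(alive,v0) N0.N2=(alive,v0)
Op 7: gossip N0<->N2 -> N0.N0=(alive,v1) N0.N1=(alive,v0) N0.N2=(alive,v0) | N2.N0=(alive,v1) N2.N1=(alive,v0) N2.N2=(alive,v0)
Op 8: N0 marks N2=suspect -> (suspect,v1)
Op 9: gossip N0<->N1 -> N0.N0=(alive,v1) N0.N1=(alive,v0) N0.N2=(suspect,v1) | N1.N0=(alive,v1) N1.N1=(alive,v0) N1.N2=(suspect,v1)
Op 10: N0 marks N1=dead -> (dead,v1)

Answer: suspect 1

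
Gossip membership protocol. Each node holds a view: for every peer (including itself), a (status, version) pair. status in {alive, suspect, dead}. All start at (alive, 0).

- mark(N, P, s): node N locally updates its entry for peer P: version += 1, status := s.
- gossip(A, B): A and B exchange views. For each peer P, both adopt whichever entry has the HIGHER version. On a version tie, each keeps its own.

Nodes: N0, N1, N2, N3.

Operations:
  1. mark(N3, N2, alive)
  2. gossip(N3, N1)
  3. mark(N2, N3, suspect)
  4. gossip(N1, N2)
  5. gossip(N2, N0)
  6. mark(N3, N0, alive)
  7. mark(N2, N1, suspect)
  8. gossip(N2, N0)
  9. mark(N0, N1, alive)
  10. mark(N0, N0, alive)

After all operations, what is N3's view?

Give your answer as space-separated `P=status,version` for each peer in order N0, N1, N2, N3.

Answer: N0=alive,1 N1=alive,0 N2=alive,1 N3=alive,0

Derivation:
Op 1: N3 marks N2=alive -> (alive,v1)
Op 2: gossip N3<->N1 -> N3.N0=(alive,v0) N3.N1=(alive,v0) N3.N2=(alive,v1) N3.N3=(alive,v0) | N1.N0=(alive,v0) N1.N1=(alive,v0) N1.N2=(alive,v1) N1.N3=(alive,v0)
Op 3: N2 marks N3=suspect -> (suspect,v1)
Op 4: gossip N1<->N2 -> N1.N0=(alive,v0) N1.N1=(alive,v0) N1.N2=(alive,v1) N1.N3=(suspect,v1) | N2.N0=(alive,v0) N2.N1=(alive,v0) N2.N2=(alive,v1) N2.N3=(suspect,v1)
Op 5: gossip N2<->N0 -> N2.N0=(alive,v0) N2.N1=(alive,v0) N2.N2=(alive,v1) N2.N3=(suspect,v1) | N0.N0=(alive,v0) N0.N1=(alive,v0) N0.N2=(alive,v1) N0.N3=(suspect,v1)
Op 6: N3 marks N0=alive -> (alive,v1)
Op 7: N2 marks N1=suspect -> (suspect,v1)
Op 8: gossip N2<->N0 -> N2.N0=(alive,v0) N2.N1=(suspect,v1) N2.N2=(alive,v1) N2.N3=(suspect,v1) | N0.N0=(alive,v0) N0.N1=(suspect,v1) N0.N2=(alive,v1) N0.N3=(suspect,v1)
Op 9: N0 marks N1=alive -> (alive,v2)
Op 10: N0 marks N0=alive -> (alive,v1)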